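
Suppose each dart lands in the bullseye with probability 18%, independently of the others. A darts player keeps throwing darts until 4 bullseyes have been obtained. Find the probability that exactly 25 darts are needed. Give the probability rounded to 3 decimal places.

0.033

Y = trial on which the fourth success occurs; negative binomial, r=4, p=0.18.
P(Y=25) = C(24,3) · p^4 · (1−p)^21
= 2024 · 0.0010498 · 0.015491 = 0.03291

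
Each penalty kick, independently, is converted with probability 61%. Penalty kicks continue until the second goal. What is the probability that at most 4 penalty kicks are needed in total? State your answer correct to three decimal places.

0.832

Finishing within 4 penalty kicks ⇔ at least 2 successes in the first 4. With X ~ Binomial(4, 0.61), P(Y ≤ 4) = 1 − P(X ≤ 1).
  k=0: C(4,0)·0.61^0·0.39^4 = 0.02313
  k=1: C(4,1)·0.61^1·0.39^3 = 0.14474
1 − 0.16787 = 0.83213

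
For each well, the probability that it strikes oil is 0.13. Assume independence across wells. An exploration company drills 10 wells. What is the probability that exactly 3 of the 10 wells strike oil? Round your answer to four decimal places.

0.0995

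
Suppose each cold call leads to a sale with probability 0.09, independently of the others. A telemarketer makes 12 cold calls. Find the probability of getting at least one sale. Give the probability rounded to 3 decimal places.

0.678

P(at least one) = 1 − P(none) = 1 − (1 − 0.09)^12
= 1 − 0.32248 = 0.67752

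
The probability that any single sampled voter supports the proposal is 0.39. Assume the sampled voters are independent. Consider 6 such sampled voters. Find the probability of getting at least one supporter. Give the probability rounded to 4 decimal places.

P(at least one) = 1 − P(none) = 1 − (1 − 0.39)^6
= 1 − 0.051520 = 0.948480

0.9485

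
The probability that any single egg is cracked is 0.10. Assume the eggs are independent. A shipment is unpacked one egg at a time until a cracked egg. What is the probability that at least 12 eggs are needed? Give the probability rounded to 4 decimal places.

0.3138

Y = number of eggs to the first success; geometric, p = 0.10.
P(Y > 11) = P(first 11 all fail) = (1−p)^11 = 0.313811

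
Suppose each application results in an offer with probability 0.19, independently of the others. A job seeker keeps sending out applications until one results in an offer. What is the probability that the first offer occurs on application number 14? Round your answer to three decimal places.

Geometric (trials to first success), p = 0.19.
P(Y = 14) = (1−p)^13 · p = 0.064611 · 0.19 = 0.01228

0.012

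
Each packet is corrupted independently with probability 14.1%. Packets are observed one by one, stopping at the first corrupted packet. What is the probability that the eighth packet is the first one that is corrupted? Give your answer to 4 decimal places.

Geometric (trials to first success), p = 0.141.
P(Y = 8) = (1−p)^7 · p = 0.34511 · 0.141 = 0.048660

0.0487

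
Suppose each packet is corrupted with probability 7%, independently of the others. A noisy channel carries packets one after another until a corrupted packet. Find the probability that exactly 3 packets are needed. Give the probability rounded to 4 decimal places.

0.0605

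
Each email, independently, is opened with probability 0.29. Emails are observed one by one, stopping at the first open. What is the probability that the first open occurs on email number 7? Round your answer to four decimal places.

Geometric (trials to first success), p = 0.29.
P(Y = 7) = (1−p)^6 · p = 0.1281 · 0.29 = 0.037149

0.0371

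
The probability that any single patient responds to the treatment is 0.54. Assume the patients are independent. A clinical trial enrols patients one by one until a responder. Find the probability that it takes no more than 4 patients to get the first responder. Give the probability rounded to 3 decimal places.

Y = number of patients to the first success; geometric, p = 0.54.
P(Y ≤ 4) = 1 − (1−p)^4 = 1 − 0.04477 = 0.95523

0.955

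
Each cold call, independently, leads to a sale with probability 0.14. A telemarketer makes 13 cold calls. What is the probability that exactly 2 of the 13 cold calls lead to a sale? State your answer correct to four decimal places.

0.2910

X ~ Binomial(n=13, p=0.14).
P(X=2) = C(13,2) · p^2 · (1−p)^11
= 78 · 0.0196 · 0.19032 = 0.290960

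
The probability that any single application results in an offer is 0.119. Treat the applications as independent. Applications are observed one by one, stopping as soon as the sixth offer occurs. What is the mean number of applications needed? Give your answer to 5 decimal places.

50.42017

Y = total applications until the sixth success; negative binomial with r=6, p=0.119.
E[Y] = r / p = 6 / 0.119 = 50.4201681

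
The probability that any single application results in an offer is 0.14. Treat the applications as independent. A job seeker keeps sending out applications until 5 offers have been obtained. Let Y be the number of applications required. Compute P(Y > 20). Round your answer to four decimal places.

Needing more than 20 applications ⇔ fewer than 5 successes in the first 20. With X ~ Binomial(20, 0.14), P(Y > 20) = P(X ≤ 4).
  k=0: C(20,0)·0.14^0·0.86^20 = 0.048974
  k=1: C(20,1)·0.14^1·0.86^19 = 0.159451
  k=2: C(20,2)·0.14^2·0.86^18 = 0.246594
  k=3: C(20,3)·0.14^3·0.86^17 = 0.240859
  k=4: C(20,4)·0.14^4·0.86^16 = 0.166641
P(X ≤ 4) = 0.862519

0.8625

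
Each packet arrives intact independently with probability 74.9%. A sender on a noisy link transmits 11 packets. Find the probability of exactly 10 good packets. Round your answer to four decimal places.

0.1534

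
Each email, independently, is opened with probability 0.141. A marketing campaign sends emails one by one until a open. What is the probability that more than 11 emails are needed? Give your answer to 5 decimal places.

0.18790

Y = number of emails to the first success; geometric, p = 0.141.
P(Y > 11) = P(first 11 all fail) = (1−p)^11 = 0.1878991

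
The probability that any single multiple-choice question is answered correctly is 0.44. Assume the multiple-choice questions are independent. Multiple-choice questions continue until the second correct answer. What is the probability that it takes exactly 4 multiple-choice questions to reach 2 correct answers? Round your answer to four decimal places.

Y = trial on which the second success occurs; negative binomial, r=2, p=0.44.
P(Y=4) = C(3,1) · p^2 · (1−p)^2
= 3 · 0.1936 · 0.3136 = 0.182139

0.1821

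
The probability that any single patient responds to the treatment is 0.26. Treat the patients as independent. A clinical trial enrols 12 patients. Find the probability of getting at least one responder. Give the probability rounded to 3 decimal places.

P(at least one) = 1 − P(none) = 1 − (1 − 0.26)^12
= 1 − 0.02696 = 0.97304

0.973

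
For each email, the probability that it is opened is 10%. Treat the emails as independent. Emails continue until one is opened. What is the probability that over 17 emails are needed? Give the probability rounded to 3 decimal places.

0.167

Y = number of emails to the first success; geometric, p = 0.10.
P(Y > 17) = P(first 17 all fail) = (1−p)^17 = 0.16677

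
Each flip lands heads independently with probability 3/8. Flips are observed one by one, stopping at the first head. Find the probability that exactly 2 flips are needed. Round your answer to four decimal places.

Geometric (trials to first success), p = 0.375.
P(Y = 2) = (1−p)^1 · p = 0.625 · 0.375 = 0.234375

0.2344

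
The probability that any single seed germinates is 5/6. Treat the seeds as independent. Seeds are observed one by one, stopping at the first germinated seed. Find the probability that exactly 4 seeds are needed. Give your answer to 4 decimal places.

0.0039

Geometric (trials to first success), p = 0.833333.
P(Y = 4) = (1−p)^3 · p = 0.0046296 · 0.833333 = 0.003858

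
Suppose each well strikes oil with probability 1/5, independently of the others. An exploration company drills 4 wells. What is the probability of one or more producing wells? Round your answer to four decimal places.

P(at least one) = 1 − P(none) = 1 − (1 − 0.20)^4
= 1 − 0.409600 = 0.590400

0.5904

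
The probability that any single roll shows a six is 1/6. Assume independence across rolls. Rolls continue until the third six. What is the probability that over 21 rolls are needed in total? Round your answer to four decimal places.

Needing more than 21 rolls ⇔ fewer than 3 successes in the first 21. With X ~ Binomial(21, 0.166667), P(Y > 21) = P(X ≤ 2).
  k=0: C(21,0)·0.166667^0·0.833333^21 = 0.021737
  k=1: C(21,1)·0.166667^1·0.833333^20 = 0.091294
  k=2: C(21,2)·0.166667^2·0.833333^19 = 0.182588
P(X ≤ 2) = 0.295619

0.2956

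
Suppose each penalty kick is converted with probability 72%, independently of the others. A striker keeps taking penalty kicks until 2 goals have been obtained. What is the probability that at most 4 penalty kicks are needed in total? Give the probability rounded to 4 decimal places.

Finishing within 4 penalty kicks ⇔ at least 2 successes in the first 4. With X ~ Binomial(4, 0.72), P(Y ≤ 4) = 1 − P(X ≤ 1).
  k=0: C(4,0)·0.72^0·0.28^4 = 0.006147
  k=1: C(4,1)·0.72^1·0.28^3 = 0.063222
1 − 0.069368 = 0.930632

0.9306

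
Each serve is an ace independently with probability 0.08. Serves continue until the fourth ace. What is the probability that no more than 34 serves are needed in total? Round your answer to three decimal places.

Finishing within 34 serves ⇔ at least 4 successes in the first 34. With X ~ Binomial(34, 0.08), P(Y ≤ 34) = 1 − P(X ≤ 3).
  k=0: C(34,0)·0.08^0·0.92^34 = 0.05872
  k=1: C(34,1)·0.08^1·0.92^33 = 0.17361
  k=2: C(34,2)·0.08^2·0.92^32 = 0.24909
  k=3: C(34,3)·0.08^3·0.92^31 = 0.23104
1 − 0.71245 = 0.28755

0.288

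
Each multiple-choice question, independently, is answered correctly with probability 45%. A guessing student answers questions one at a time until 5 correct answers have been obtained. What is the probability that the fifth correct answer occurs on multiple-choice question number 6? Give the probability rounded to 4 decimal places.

Y = trial on which the fifth success occurs; negative binomial, r=5, p=0.45.
P(Y=6) = C(5,4) · p^5 · (1−p)^1
= 5 · 0.018453 · 0.55 = 0.050745

0.0507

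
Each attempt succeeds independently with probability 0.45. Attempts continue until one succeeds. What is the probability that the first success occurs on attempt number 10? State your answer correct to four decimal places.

0.0021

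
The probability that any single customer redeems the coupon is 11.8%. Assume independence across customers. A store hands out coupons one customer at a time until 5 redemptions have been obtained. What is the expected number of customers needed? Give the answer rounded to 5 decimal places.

42.37288

Y = total customers until the fifth success; negative binomial with r=5, p=0.118.
E[Y] = r / p = 5 / 0.118 = 42.3728814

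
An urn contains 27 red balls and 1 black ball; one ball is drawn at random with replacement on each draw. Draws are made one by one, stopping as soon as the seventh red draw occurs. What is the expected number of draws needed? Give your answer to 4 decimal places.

Y = total draws until the seventh success; negative binomial with r=7, p=0.964286.
E[Y] = r / p = 7 / 0.964286 = 7.259259

7.2593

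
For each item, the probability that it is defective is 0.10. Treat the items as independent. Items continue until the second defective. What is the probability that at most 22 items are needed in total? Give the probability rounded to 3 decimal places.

0.661

Finishing within 22 items ⇔ at least 2 successes in the first 22. With X ~ Binomial(22, 0.10), P(Y ≤ 22) = 1 − P(X ≤ 1).
  k=0: C(22,0)·0.10^0·0.90^22 = 0.09848
  k=1: C(22,1)·0.10^1·0.90^21 = 0.24072
1 − 0.33920 = 0.66080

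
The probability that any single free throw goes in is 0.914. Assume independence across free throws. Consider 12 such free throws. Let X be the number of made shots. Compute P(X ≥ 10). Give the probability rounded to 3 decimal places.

0.922

X ~ Binomial(12, 0.914); P(X ≥ 10) = Σ C(12,k) p^k (1−p)^(12−k) over k:
  k=10: C(12,10)·0.914^10·0.086^2 = 0.19861
  k=11: C(12,11)·0.914^11·0.086^1 = 0.38378
  k=12: C(12,12)·0.914^12·0.086^0 = 0.33990
Total = 0.92230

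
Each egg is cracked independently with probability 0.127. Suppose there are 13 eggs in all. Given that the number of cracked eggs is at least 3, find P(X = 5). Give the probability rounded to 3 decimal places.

0.064

X ~ Binomial(13, 0.127). Want P(X=5 | X≥3) = P(X=5) / P(X≥3).
P(X=5) = C(13,5)·0.127^5·0.873^8 = 0.01435
P(X≥3) = 1 − 0.17107 − 0.32353 − 0.28240 = 0.22300
Ratio = 0.01435 / 0.22300 = 0.06433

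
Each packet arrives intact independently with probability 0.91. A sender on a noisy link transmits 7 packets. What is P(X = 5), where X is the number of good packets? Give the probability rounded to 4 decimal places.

0.1061

X ~ Binomial(n=7, p=0.91).
P(X=5) = C(7,5) · p^5 · (1−p)^2
= 21 · 0.62403 · 0.0081 = 0.106148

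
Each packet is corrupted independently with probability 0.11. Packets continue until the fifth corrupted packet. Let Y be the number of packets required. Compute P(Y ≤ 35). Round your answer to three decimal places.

0.340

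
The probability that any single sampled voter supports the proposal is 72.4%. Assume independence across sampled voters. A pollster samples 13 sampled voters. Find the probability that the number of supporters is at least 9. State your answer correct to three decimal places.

0.724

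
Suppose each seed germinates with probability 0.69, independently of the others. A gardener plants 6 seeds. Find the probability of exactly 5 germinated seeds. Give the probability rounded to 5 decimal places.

X ~ Binomial(n=6, p=0.69).
P(X=5) = C(6,5) · p^5 · (1−p)^1
= 6 · 0.1564 · 0.31 = 0.2909098

0.29091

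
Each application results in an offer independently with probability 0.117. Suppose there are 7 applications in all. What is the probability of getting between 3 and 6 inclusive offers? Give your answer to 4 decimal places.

X ~ Binomial(7, 0.117); P(3 ≤ X ≤ 6) = Σ C(7,k) p^k (1−p)^(7−k) over k:
  k=3: C(7,3)·0.117^3·0.883^4 = 0.034078
  k=4: C(7,4)·0.117^4·0.883^3 = 0.004515
  k=5: C(7,5)·0.117^5·0.883^2 = 0.000359
  k=6: C(7,6)·0.117^6·0.883^1 = 0.000016
Total = 0.038968

0.0390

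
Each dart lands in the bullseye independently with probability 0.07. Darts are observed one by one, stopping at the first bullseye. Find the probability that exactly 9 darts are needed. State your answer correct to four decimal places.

0.0392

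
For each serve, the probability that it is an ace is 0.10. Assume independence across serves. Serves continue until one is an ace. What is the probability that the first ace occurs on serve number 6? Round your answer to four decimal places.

0.0590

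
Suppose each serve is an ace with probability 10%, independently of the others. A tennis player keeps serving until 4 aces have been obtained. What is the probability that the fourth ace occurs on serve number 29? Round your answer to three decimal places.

Y = trial on which the fourth success occurs; negative binomial, r=4, p=0.10.
P(Y=29) = C(28,3) · p^4 · (1−p)^25
= 3276 · 0.0001 · 0.07179 = 0.02352

0.024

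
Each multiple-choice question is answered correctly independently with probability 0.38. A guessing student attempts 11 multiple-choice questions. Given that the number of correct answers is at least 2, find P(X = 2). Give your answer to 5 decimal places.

0.11202

X ~ Binomial(11, 0.38). Want P(X=2 | X≥2) = P(X=2) / P(X≥2).
P(X=2) = C(11,2)·0.38^2·0.62^9 = 0.1075115
P(X≥2) = 1 − 0.0052037 − 0.0350827 = 0.9597136
Ratio = 0.1075115 / 0.9597136 = 0.1120246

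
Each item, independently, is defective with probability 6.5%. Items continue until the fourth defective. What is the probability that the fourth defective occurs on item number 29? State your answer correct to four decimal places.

0.0109

Y = trial on which the fourth success occurs; negative binomial, r=4, p=0.065.
P(Y=29) = C(28,3) · p^4 · (1−p)^25
= 3276 · 1.7851e-05 · 0.18633 = 0.010897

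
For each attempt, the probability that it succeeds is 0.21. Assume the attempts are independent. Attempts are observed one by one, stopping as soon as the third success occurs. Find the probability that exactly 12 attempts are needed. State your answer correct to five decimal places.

Y = trial on which the third success occurs; negative binomial, r=3, p=0.21.
P(Y=12) = C(11,2) · p^3 · (1−p)^9
= 55 · 0.009261 · 0.11985 = 0.0610470

0.06105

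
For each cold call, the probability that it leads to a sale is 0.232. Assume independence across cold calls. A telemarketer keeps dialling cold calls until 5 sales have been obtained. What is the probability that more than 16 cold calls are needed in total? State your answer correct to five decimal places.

0.69398

Needing more than 16 cold calls ⇔ fewer than 5 successes in the first 16. With X ~ Binomial(16, 0.232), P(Y > 16) = P(X ≤ 4).
  k=0: C(16,0)·0.232^0·0.768^16 = 0.0146480
  k=1: C(16,1)·0.232^1·0.768^15 = 0.0707989
  k=2: C(16,2)·0.232^2·0.768^14 = 0.1604037
  k=3: C(16,3)·0.232^3·0.768^13 = 0.2261246
  k=4: C(16,4)·0.232^4·0.768^12 = 0.2220026
P(X ≤ 4) = 0.6939777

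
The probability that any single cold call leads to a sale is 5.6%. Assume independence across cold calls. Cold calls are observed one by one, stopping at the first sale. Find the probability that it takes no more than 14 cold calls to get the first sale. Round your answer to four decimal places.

Y = number of cold calls to the first success; geometric, p = 0.056.
P(Y ≤ 14) = 1 − (1−p)^14 = 1 − 0.446281 = 0.553719

0.5537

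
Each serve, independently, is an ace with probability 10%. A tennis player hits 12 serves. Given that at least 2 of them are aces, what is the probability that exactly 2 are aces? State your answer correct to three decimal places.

0.675

X ~ Binomial(12, 0.10). Want P(X=2 | X≥2) = P(X=2) / P(X≥2).
P(X=2) = C(12,2)·0.10^2·0.90^10 = 0.23013
P(X≥2) = 1 − 0.28243 − 0.37657 = 0.34100
Ratio = 0.23013 / 0.34100 = 0.67487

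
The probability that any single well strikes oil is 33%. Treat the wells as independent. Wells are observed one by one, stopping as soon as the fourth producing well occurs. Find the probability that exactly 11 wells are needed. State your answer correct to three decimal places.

0.086

Y = trial on which the fourth success occurs; negative binomial, r=4, p=0.33.
P(Y=11) = C(10,3) · p^4 · (1−p)^7
= 120 · 0.011859 · 0.060607 = 0.08625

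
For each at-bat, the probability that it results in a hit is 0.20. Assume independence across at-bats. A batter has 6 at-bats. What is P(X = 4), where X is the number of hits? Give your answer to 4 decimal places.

0.0154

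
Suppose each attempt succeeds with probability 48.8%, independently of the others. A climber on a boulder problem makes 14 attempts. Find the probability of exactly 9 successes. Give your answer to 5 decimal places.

0.11056

X ~ Binomial(n=14, p=0.488).
P(X=9) = C(14,9) · p^9 · (1−p)^5
= 2002 · 0.0015696 · 0.035184 = 0.1105585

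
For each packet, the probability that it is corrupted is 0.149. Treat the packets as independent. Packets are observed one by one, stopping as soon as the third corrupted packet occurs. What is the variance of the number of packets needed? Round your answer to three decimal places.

114.995

Y = total packets until the third success; negative binomial with r=3, p=0.149.
Var(Y) = r(1−p)/p² = 3·0.851 / 0.149² = 114.99482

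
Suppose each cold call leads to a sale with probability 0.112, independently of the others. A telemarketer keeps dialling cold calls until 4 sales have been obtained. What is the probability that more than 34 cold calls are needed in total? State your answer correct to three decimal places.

Needing more than 34 cold calls ⇔ fewer than 4 successes in the first 34. With X ~ Binomial(34, 0.112), P(Y > 34) = P(X ≤ 3).
  k=0: C(34,0)·0.112^0·0.888^34 = 0.01762
  k=1: C(34,1)·0.112^1·0.888^33 = 0.07557
  k=2: C(34,2)·0.112^2·0.888^32 = 0.15726
  k=3: C(34,3)·0.112^3·0.888^31 = 0.21157
P(X ≤ 3) = 0.46201

0.462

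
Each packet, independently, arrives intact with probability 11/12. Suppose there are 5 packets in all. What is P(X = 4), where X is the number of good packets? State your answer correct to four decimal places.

0.2942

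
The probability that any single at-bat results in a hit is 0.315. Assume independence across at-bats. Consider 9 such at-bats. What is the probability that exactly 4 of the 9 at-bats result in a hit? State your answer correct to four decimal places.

X ~ Binomial(n=9, p=0.315).
P(X=4) = C(9,4) · p^4 · (1−p)^5
= 126 · 0.0098456 · 0.15082 = 0.187096

0.1871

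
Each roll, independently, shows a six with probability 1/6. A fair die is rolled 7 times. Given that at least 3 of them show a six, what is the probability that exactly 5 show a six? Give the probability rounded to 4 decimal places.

0.0196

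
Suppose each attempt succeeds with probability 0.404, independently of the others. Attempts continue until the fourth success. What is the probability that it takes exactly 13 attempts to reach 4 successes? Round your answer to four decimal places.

0.0556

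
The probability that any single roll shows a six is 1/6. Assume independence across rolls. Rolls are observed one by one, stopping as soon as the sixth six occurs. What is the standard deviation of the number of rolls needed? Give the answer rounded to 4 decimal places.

Y = total rolls until the sixth success; negative binomial with r=6, p=0.166667.
SD(Y) = √[r(1−p)/p²] = √(180.000000) = 13.416408

13.4164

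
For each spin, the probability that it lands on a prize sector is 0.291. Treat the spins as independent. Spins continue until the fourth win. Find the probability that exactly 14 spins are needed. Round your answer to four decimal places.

0.0658

Y = trial on which the fourth success occurs; negative binomial, r=4, p=0.291.
P(Y=14) = C(13,3) · p^4 · (1−p)^10
= 286 · 0.0071709 · 0.032097 = 0.065826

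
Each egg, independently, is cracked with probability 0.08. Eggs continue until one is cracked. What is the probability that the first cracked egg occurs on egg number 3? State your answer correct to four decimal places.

0.0677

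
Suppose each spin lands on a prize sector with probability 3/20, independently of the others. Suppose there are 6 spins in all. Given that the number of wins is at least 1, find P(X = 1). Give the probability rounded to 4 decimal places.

X ~ Binomial(6, 0.15). Want P(X=1 | X≥1) = P(X=1) / P(X≥1).
P(X=1) = C(6,1)·0.15^1·0.85^5 = 0.399335
P(X≥1) = 1 − 0.377150 = 0.622850
Ratio = 0.399335 / 0.622850 = 0.641141

0.6411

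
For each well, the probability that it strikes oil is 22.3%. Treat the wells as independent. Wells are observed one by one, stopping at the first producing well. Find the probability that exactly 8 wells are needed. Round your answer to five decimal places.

Geometric (trials to first success), p = 0.223.
P(Y = 8) = (1−p)^7 · p = 0.17098 · 0.223 = 0.0381287

0.03813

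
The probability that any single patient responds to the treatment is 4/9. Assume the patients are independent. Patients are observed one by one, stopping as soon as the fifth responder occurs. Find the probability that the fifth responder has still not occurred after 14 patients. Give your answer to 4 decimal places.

0.1779

Needing more than 14 patients ⇔ fewer than 5 successes in the first 14. With X ~ Binomial(14, 0.444444), P(Y > 14) = P(X ≤ 4).
  k=0: C(14,0)·0.444444^0·0.555556^14 = 0.000267
  k=1: C(14,1)·0.444444^1·0.555556^13 = 0.002988
  k=2: C(14,2)·0.444444^2·0.555556^12 = 0.015538
  k=3: C(14,3)·0.444444^3·0.555556^11 = 0.049723
  k=4: C(14,4)·0.444444^4·0.555556^10 = 0.109390
P(X ≤ 4) = 0.177907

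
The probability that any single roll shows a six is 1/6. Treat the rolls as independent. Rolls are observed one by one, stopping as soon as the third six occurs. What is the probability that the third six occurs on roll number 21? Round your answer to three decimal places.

0.033

Y = trial on which the third success occurs; negative binomial, r=3, p=0.166667.
P(Y=21) = C(20,2) · p^3 · (1−p)^18
= 190 · 0.0046296 · 0.037561 = 0.03304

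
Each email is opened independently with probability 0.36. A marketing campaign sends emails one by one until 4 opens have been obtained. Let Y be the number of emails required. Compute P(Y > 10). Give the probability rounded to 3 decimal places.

0.487

Needing more than 10 emails ⇔ fewer than 4 successes in the first 10. With X ~ Binomial(10, 0.36), P(Y > 10) = P(X ≤ 3).
  k=0: C(10,0)·0.36^0·0.64^10 = 0.01153
  k=1: C(10,1)·0.36^1·0.64^9 = 0.06485
  k=2: C(10,2)·0.36^2·0.64^8 = 0.16416
  k=3: C(10,3)·0.36^3·0.64^7 = 0.24623
P(X ≤ 3) = 0.48677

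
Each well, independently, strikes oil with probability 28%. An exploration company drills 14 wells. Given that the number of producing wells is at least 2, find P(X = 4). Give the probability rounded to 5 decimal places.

X ~ Binomial(14, 0.28). Want P(X=4 | X≥2) = P(X=4) / P(X≥2).
P(X=4) = C(14,4)·0.28^4·0.72^10 = 0.2303516
P(X≥2) = 1 − 0.0100613 − 0.0547783 = 0.9351604
Ratio = 0.2303516 / 0.9351604 = 0.2463231

0.24632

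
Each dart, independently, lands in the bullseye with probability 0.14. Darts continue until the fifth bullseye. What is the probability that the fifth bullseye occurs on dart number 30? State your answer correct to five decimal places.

Y = trial on which the fifth success occurs; negative binomial, r=5, p=0.14.
P(Y=30) = C(29,4) · p^5 · (1−p)^25
= 23751 · 5.3782e-05 · 0.023039 = 0.0294295

0.02943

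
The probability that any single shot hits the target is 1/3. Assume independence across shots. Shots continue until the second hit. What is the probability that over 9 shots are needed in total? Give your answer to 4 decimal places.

0.1431

Needing more than 9 shots ⇔ fewer than 2 successes in the first 9. With X ~ Binomial(9, 0.333333), P(Y > 9) = P(X ≤ 1).
  k=0: C(9,0)·0.333333^0·0.666667^9 = 0.026012
  k=1: C(9,1)·0.333333^1·0.666667^8 = 0.117055
P(X ≤ 1) = 0.143068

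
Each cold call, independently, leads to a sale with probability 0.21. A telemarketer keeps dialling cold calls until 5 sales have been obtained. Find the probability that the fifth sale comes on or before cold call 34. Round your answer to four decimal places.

Finishing within 34 cold calls ⇔ at least 5 successes in the first 34. With X ~ Binomial(34, 0.21), P(Y ≤ 34) = 1 − P(X ≤ 4).
  k=0: C(34,0)·0.21^0·0.79^34 = 0.000331
  k=1: C(34,1)·0.21^1·0.79^33 = 0.002988
  k=2: C(34,2)·0.21^2·0.79^32 = 0.013106
  k=3: C(34,3)·0.21^3·0.79^31 = 0.037161
  k=4: C(34,4)·0.21^4·0.79^30 = 0.076557
1 − 0.130143 = 0.869857

0.8699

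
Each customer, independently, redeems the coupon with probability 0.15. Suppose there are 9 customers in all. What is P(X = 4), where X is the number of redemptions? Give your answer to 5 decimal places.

X ~ Binomial(n=9, p=0.15).
P(X=4) = C(9,4) · p^4 · (1−p)^5
= 126 · 0.00050625 · 0.44371 = 0.0283029

0.02830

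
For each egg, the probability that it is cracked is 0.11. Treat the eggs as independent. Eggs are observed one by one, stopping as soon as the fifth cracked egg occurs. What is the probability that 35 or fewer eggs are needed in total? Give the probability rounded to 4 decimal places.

Finishing within 35 eggs ⇔ at least 5 successes in the first 35. With X ~ Binomial(35, 0.11), P(Y ≤ 35) = 1 − P(X ≤ 4).
  k=0: C(35,0)·0.11^0·0.89^35 = 0.016930
  k=1: C(35,1)·0.11^1·0.89^34 = 0.073235
  k=2: C(35,2)·0.11^2·0.89^33 = 0.153877
  k=3: C(35,3)·0.11^3·0.89^32 = 0.209203
  k=4: C(35,4)·0.11^4·0.89^31 = 0.206852
1 − 0.660097 = 0.339903

0.3399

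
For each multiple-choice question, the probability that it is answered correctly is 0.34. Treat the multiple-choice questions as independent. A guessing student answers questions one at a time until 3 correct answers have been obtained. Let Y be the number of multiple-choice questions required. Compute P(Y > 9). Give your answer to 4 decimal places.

Needing more than 9 multiple-choice questions ⇔ fewer than 3 successes in the first 9. With X ~ Binomial(9, 0.34), P(Y > 9) = P(X ≤ 2).
  k=0: C(9,0)·0.34^0·0.66^9 = 0.023763
  k=1: C(9,1)·0.34^1·0.66^8 = 0.110172
  k=2: C(9,2)·0.34^2·0.66^7 = 0.227022
P(X ≤ 2) = 0.360957

0.3610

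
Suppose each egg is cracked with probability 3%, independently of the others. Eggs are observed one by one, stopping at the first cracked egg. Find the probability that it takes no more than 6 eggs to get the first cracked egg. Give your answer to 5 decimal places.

0.16703

Y = number of eggs to the first success; geometric, p = 0.03.
P(Y ≤ 6) = 1 − (1−p)^6 = 1 − 0.8329720 = 0.1670280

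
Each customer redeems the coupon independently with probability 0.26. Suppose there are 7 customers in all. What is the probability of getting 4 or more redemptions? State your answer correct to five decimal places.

0.08016

X ~ Binomial(7, 0.26); P(X ≥ 4) = Σ C(7,k) p^k (1−p)^(7−k) over k:
  k=4: C(7,4)·0.26^4·0.74^3 = 0.0648122
  k=5: C(7,5)·0.26^5·0.74^2 = 0.0136631
  k=6: C(7,6)·0.26^6·0.74^1 = 0.0016002
  k=7: C(7,7)·0.26^7·0.74^0 = 0.0000803
Total = 0.0801558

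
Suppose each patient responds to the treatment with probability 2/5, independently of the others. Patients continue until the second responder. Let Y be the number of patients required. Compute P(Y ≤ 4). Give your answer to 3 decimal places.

0.525

Finishing within 4 patients ⇔ at least 2 successes in the first 4. With X ~ Binomial(4, 0.40), P(Y ≤ 4) = 1 − P(X ≤ 1).
  k=0: C(4,0)·0.40^0·0.60^4 = 0.12960
  k=1: C(4,1)·0.40^1·0.60^3 = 0.34560
1 − 0.47520 = 0.52480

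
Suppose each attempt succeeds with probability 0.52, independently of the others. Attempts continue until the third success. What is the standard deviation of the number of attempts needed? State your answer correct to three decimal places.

Y = total attempts until the third success; negative binomial with r=3, p=0.52.
SD(Y) = √[r(1−p)/p²] = √(5.32544) = 2.30769

2.308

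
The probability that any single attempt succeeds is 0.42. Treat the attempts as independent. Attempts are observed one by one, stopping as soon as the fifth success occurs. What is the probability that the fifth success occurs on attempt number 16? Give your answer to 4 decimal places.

Y = trial on which the fifth success occurs; negative binomial, r=5, p=0.42.
P(Y=16) = C(15,4) · p^5 · (1−p)^11
= 1365 · 0.013069 · 0.0024987 = 0.044575

0.0446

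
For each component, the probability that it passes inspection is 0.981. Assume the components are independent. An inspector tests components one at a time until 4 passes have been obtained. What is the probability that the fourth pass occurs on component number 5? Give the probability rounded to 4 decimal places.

0.0704

Y = trial on which the fourth success occurs; negative binomial, r=4, p=0.981.
P(Y=5) = C(4,3) · p^4 · (1−p)^1
= 4 · 0.92614 · 0.019 = 0.070387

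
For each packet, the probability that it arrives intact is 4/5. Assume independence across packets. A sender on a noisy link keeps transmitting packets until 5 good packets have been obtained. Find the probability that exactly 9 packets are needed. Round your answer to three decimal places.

0.037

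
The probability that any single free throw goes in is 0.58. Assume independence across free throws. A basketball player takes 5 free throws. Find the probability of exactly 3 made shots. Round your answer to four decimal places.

X ~ Binomial(n=5, p=0.58).
P(X=3) = C(5,3) · p^3 · (1−p)^2
= 10 · 0.19511 · 0.1764 = 0.344178

0.3442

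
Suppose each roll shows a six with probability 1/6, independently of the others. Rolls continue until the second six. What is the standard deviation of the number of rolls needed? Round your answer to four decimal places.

7.7460

Y = total rolls until the second success; negative binomial with r=2, p=0.166667.
SD(Y) = √[r(1−p)/p²] = √(60.000000) = 7.745967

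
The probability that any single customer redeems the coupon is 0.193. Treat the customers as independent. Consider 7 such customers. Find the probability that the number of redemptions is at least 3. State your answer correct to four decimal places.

X ~ Binomial(7, 0.193); P(X ≥ 3) = Σ C(7,k) p^k (1−p)^(7−k) over k:
  k=3: C(7,3)·0.193^3·0.807^4 = 0.106717
  k=4: C(7,4)·0.193^4·0.807^3 = 0.025522
  k=5: C(7,5)·0.193^5·0.807^2 = 0.003662
  k=6: C(7,6)·0.193^6·0.807^1 = 0.000292
  k=7: C(7,7)·0.193^7·0.807^0 = 0.000010
Total = 0.136204

0.1362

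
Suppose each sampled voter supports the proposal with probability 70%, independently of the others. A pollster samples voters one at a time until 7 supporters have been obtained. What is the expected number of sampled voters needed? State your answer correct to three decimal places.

Y = total sampled voters until the seventh success; negative binomial with r=7, p=0.70.
E[Y] = r / p = 7 / 0.70 = 10.00000

10.000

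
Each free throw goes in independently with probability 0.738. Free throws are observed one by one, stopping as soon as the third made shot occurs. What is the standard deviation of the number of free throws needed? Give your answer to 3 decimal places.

1.201

Y = total free throws until the third success; negative binomial with r=3, p=0.738.
SD(Y) = √[r(1−p)/p²] = √(1.44314) = 1.20131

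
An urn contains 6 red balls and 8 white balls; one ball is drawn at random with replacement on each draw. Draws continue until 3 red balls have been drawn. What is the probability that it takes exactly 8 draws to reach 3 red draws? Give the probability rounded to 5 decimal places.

0.10072

Y = trial on which the third success occurs; negative binomial, r=3, p=0.428571.
P(Y=8) = C(7,2) · p^3 · (1−p)^5
= 21 · 0.078717 · 0.060927 = 0.1007161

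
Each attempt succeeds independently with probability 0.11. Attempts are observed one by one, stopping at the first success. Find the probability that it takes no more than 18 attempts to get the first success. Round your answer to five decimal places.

Y = number of attempts to the first success; geometric, p = 0.11.
P(Y ≤ 18) = 1 − (1−p)^18 = 1 − 0.1227496 = 0.8772504

0.87725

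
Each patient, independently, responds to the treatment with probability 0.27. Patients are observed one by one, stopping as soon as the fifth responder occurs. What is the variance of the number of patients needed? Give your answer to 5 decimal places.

Y = total patients until the fifth success; negative binomial with r=5, p=0.27.
Var(Y) = r(1−p)/p² = 5·0.73 / 0.27² = 50.0685871

50.06859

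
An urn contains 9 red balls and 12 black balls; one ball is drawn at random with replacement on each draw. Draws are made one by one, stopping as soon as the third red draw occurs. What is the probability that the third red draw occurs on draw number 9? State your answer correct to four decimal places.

0.0767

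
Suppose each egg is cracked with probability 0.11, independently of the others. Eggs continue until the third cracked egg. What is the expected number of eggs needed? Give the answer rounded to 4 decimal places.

27.2727

Y = total eggs until the third success; negative binomial with r=3, p=0.11.
E[Y] = r / p = 3 / 0.11 = 27.272727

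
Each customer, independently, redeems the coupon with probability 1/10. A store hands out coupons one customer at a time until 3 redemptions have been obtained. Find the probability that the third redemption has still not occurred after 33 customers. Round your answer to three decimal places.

0.346

Needing more than 33 customers ⇔ fewer than 3 successes in the first 33. With X ~ Binomial(33, 0.10), P(Y > 33) = P(X ≤ 2).
  k=0: C(33,0)·0.10^0·0.90^33 = 0.03090
  k=1: C(33,1)·0.10^1·0.90^32 = 0.11331
  k=2: C(33,2)·0.10^2·0.90^31 = 0.20144
P(X ≤ 2) = 0.34566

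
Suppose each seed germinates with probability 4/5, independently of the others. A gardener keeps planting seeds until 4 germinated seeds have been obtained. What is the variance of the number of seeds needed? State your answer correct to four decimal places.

1.2500

Y = total seeds until the fourth success; negative binomial with r=4, p=0.80.
Var(Y) = r(1−p)/p² = 4·0.20 / 0.80² = 1.250000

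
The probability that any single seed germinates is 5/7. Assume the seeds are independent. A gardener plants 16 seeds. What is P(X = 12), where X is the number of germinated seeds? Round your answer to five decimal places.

0.21393

X ~ Binomial(n=16, p=0.714286).
P(X=12) = C(16,12) · p^12 · (1−p)^4
= 1820 · 0.017639 · 0.0066639 = 0.2139256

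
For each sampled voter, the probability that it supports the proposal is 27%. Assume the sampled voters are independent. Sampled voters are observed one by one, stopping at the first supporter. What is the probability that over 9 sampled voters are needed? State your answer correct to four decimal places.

0.0589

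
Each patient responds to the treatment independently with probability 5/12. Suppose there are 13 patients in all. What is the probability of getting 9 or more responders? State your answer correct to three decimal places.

0.042

X ~ Binomial(13, 0.416667); P(X ≥ 9) = Σ C(13,k) p^k (1−p)^(13−k) over k:
  k=9: C(13,9)·0.416667^9·0.583333^4 = 0.03134
  k=10: C(13,10)·0.416667^10·0.583333^3 = 0.00895
  k=11: C(13,11)·0.416667^11·0.583333^2 = 0.00174
  k=12: C(13,12)·0.416667^12·0.583333^1 = 0.00021
  k=13: C(13,13)·0.416667^13·0.583333^0 = 0.00001
Total = 0.04226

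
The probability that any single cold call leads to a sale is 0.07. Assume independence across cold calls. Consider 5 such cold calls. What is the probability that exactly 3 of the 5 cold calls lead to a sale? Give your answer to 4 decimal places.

0.0030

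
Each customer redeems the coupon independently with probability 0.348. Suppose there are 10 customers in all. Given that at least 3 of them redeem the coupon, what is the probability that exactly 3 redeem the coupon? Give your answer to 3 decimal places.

0.345

X ~ Binomial(10, 0.348). Want P(X=3 | X≥3) = P(X=3) / P(X≥3).
P(X=3) = C(10,3)·0.348^3·0.652^7 = 0.25331
P(X≥3) = 1 − 0.01388 − 0.07410 − 0.17797 = 0.73405
Ratio = 0.25331 / 0.73405 = 0.34509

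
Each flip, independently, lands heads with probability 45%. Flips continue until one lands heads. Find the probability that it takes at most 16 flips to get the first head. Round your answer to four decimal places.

Y = number of flips to the first success; geometric, p = 0.45.
P(Y ≤ 16) = 1 − (1−p)^16 = 1 − 0.000070 = 0.999930

0.9999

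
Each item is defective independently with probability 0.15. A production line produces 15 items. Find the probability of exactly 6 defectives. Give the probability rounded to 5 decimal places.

0.01320

X ~ Binomial(n=15, p=0.15).
P(X=6) = C(15,6) · p^6 · (1−p)^9
= 5005 · 1.1391e-05 · 0.23162 = 0.0132045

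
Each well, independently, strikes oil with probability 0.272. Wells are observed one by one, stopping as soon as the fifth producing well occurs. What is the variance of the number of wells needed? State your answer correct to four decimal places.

49.1998

Y = total wells until the fifth success; negative binomial with r=5, p=0.272.
Var(Y) = r(1−p)/p² = 5·0.728 / 0.272² = 49.199827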